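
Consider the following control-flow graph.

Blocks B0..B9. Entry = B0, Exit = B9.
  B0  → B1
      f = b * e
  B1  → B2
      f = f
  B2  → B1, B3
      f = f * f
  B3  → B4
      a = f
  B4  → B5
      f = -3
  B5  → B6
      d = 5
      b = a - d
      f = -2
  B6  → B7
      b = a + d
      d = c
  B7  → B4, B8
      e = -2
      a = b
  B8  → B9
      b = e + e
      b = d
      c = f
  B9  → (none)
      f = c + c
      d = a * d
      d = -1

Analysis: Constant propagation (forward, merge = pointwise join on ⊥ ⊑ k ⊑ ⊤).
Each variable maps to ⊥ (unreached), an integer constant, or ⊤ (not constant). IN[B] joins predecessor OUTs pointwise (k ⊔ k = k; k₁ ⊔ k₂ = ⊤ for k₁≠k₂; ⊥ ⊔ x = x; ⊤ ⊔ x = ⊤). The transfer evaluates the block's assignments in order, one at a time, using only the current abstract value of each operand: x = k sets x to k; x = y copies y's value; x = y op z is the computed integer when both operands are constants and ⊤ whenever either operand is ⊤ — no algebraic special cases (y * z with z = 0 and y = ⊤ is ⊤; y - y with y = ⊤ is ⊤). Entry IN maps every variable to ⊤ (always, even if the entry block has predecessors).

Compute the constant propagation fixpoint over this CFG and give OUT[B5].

Answer: {a: ⊤, b: ⊤, c: ⊤, d: 5, e: ⊤, f: -2}

Derivation:
Fixpoint table:
  B0:  IN=(all ⊤)  OUT=(all ⊤)
  B1:  IN=(all ⊤)  OUT=(all ⊤)
  B2:  IN=(all ⊤)  OUT=(all ⊤)
  B3:  IN=(all ⊤)  OUT=(all ⊤)
  B4:  IN=(all ⊤)  OUT={f:-3; rest ⊤}
  B5:  IN={f:-3; rest ⊤}  OUT={d:5, f:-2; rest ⊤}
  B6:  IN={d:5, f:-2; rest ⊤}  OUT={f:-2; rest ⊤}
  B7:  IN={f:-2; rest ⊤}  OUT={e:-2, f:-2; rest ⊤}
  B8:  IN={e:-2, f:-2; rest ⊤}  OUT={c:-2, e:-2, f:-2; rest ⊤}
  B9:  IN={c:-2, e:-2, f:-2; rest ⊤}  OUT={c:-2, d:-1, e:-2, f:-4; rest ⊤}

Merge at B5: IN[B5] = OUT[B4] = {a: ⊤, b: ⊤, c: ⊤, d: ⊤, e: ⊤, f: -3}
Applying B5's transfer function to that IN value gives OUT[B5] (row B5 above).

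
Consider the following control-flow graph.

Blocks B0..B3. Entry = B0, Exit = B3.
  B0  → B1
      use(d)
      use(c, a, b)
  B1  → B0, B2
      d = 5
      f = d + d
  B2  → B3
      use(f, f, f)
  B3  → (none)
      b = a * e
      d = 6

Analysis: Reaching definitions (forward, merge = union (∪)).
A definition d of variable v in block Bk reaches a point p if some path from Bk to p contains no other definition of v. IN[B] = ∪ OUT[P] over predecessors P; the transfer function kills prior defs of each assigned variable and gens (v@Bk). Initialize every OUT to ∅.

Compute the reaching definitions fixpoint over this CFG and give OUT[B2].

Converged values:
  B0: | IN={d@B1, f@B1} | OUT={d@B1, f@B1}
  B1: | IN={d@B1, f@B1} | OUT={d@B1, f@B1}
  B2: | IN={d@B1, f@B1} | OUT={d@B1, f@B1}
  B3: | IN={d@B1, f@B1} | OUT={b@B3, d@B3, f@B1}

Merge at B2: IN[B2] = OUT[B1] = {d@B1, f@B1}
Applying B2's transfer function to that IN value gives OUT[B2] (row B2 above).

Answer: {d@B1, f@B1}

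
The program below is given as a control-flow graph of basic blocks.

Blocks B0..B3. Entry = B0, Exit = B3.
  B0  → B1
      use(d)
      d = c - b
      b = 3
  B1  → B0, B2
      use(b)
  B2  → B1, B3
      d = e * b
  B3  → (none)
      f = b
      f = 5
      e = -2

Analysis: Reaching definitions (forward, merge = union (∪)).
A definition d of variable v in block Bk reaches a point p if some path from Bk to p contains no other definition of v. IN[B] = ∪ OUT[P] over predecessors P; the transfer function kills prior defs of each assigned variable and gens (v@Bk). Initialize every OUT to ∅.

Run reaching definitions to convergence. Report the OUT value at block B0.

Answer: {b@B0, d@B0}

Trace:
Per-block solution:
  B0:  IN={b@B0, d@B0, d@B2}  OUT={b@B0, d@B0}
  B1:  IN={b@B0, d@B0, d@B2}  OUT={b@B0, d@B0, d@B2}
  B2:  IN={b@B0, d@B0, d@B2}  OUT={b@B0, d@B2}
  B3:  IN={b@B0, d@B2}  OUT={b@B0, d@B2, e@B3, f@B3}

Merge at B0 (entry node, so the boundary value {} is joined with the incoming edge(s)): IN[B0] = {} ⊔ OUT[B1] = {b@B0, d@B0, d@B2}
Applying B0's transfer function to that IN value gives OUT[B0] (row B0 above).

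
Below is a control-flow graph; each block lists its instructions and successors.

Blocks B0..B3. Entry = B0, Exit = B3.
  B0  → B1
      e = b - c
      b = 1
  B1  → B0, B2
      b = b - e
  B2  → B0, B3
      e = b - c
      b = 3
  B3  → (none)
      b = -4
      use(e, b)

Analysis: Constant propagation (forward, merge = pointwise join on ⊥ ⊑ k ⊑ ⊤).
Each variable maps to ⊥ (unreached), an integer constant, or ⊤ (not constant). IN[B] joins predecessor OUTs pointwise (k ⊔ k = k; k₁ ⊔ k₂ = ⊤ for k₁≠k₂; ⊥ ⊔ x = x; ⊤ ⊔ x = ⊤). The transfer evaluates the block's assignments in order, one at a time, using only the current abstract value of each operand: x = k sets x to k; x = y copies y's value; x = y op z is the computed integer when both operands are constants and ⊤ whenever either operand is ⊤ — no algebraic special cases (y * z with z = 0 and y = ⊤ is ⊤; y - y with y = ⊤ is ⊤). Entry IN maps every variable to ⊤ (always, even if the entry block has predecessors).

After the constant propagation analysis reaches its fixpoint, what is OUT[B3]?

Answer: {a: ⊤, b: -4, c: ⊤, d: ⊤, e: ⊤, f: ⊤}

Trace:
Fixpoint table:
  B0:  IN=(all ⊤)  OUT={b:1; rest ⊤}
  B1:  IN={b:1; rest ⊤}  OUT=(all ⊤)
  B2:  IN=(all ⊤)  OUT={b:3; rest ⊤}
  B3:  IN={b:3; rest ⊤}  OUT={b:-4; rest ⊤}

Merge at B3: IN[B3] = OUT[B2] = {a: ⊤, b: 3, c: ⊤, d: ⊤, e: ⊤, f: ⊤}
Applying B3's transfer function to that IN value gives OUT[B3] (row B3 above).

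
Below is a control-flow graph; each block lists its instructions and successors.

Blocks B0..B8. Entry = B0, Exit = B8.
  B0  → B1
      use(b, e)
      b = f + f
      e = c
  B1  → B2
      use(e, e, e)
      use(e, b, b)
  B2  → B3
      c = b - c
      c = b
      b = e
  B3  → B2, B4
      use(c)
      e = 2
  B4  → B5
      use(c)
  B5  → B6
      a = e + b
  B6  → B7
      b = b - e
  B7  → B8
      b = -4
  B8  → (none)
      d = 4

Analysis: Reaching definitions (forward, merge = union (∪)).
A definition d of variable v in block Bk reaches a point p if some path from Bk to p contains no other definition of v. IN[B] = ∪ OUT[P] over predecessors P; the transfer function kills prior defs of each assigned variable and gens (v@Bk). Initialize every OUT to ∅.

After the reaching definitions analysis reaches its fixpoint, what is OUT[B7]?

Answer: {a@B5, b@B7, c@B2, e@B3}

Working:
Per-block solution:
  B0:  IN={}  OUT={b@B0, e@B0}
  B1:  IN={b@B0, e@B0}  OUT={b@B0, e@B0}
  B2:  IN={b@B0, b@B2, c@B2, e@B0, e@B3}  OUT={b@B2, c@B2, e@B0, e@B3}
  B3:  IN={b@B2, c@B2, e@B0, e@B3}  OUT={b@B2, c@B2, e@B3}
  B4:  IN={b@B2, c@B2, e@B3}  OUT={b@B2, c@B2, e@B3}
  B5:  IN={b@B2, c@B2, e@B3}  OUT={a@B5, b@B2, c@B2, e@B3}
  B6:  IN={a@B5, b@B2, c@B2, e@B3}  OUT={a@B5, b@B6, c@B2, e@B3}
  B7:  IN={a@B5, b@B6, c@B2, e@B3}  OUT={a@B5, b@B7, c@B2, e@B3}
  B8:  IN={a@B5, b@B7, c@B2, e@B3}  OUT={a@B5, b@B7, c@B2, d@B8, e@B3}

Merge at B7: IN[B7] = OUT[B6] = {a@B5, b@B6, c@B2, e@B3}
Applying B7's transfer function to that IN value gives OUT[B7] (row B7 above).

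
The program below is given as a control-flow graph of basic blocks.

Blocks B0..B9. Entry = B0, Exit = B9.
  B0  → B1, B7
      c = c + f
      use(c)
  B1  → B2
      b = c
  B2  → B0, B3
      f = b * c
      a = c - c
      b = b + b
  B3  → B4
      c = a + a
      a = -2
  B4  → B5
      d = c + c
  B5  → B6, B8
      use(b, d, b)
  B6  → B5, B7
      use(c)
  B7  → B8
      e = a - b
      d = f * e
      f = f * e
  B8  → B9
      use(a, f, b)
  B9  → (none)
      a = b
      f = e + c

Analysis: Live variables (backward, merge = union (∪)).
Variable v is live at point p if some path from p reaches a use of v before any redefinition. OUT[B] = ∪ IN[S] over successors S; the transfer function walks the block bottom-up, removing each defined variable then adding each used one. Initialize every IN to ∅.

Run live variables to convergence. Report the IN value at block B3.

Per-block solution:
  B0: | IN={a, b, c, e, f} | OUT={a, b, c, e, f}
  B1: | IN={c, e} | OUT={b, c, e}
  B2: | IN={b, c, e} | OUT={a, b, c, e, f}
  B3: | IN={a, b, e, f} | OUT={a, b, c, e, f}
  B4: | IN={a, b, c, e, f} | OUT={a, b, c, d, e, f}
  B5: | IN={a, b, c, d, e, f} | OUT={a, b, c, d, e, f}
  B6: | IN={a, b, c, d, e, f} | OUT={a, b, c, d, e, f}
  B7: | IN={a, b, c, f} | OUT={a, b, c, e, f}
  B8: | IN={a, b, c, e, f} | OUT={b, c, e}
  B9: | IN={b, c, e} | OUT={}

Merge at B3: OUT[B3] = IN[B4] = {a, b, c, e, f}
Applying B3's transfer function to that OUT value gives IN[B3] (row B3 above).

Answer: {a, b, e, f}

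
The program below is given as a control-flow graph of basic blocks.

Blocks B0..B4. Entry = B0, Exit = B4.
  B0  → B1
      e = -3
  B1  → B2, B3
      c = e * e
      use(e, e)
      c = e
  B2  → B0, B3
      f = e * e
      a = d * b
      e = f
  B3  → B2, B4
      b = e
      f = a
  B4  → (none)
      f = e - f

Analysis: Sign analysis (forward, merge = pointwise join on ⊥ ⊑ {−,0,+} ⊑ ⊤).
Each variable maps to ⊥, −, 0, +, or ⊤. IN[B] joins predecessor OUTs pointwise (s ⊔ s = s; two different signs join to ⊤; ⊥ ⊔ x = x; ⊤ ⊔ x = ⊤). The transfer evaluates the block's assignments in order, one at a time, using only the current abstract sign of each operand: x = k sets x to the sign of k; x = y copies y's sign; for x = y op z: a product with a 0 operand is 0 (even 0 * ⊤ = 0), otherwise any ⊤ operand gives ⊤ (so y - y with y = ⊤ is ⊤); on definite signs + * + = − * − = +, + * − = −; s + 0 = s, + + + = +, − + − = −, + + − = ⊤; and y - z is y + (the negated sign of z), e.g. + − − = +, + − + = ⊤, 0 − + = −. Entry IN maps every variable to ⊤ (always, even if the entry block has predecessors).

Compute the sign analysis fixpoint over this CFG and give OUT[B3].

Answer: {a: ⊤, b: ⊤, c: -, d: ⊤, e: ⊤, f: ⊤}

Working:
Fixpoint table:
  B0:  IN=(all ⊤)  OUT={e:-; rest ⊤}
  B1:  IN={e:-; rest ⊤}  OUT={c:-, e:-; rest ⊤}
  B2:  IN={c:-; rest ⊤}  OUT={c:-; rest ⊤}
  B3:  IN={c:-; rest ⊤}  OUT={c:-; rest ⊤}
  B4:  IN={c:-; rest ⊤}  OUT={c:-; rest ⊤}

Merge at B3: IN[B3] = OUT[B1] ⊔ OUT[B2] = {a: ⊤, b: ⊤, c: -, d: ⊤, e: ⊤, f: ⊤}
Applying B3's transfer function to that IN value gives OUT[B3] (row B3 above).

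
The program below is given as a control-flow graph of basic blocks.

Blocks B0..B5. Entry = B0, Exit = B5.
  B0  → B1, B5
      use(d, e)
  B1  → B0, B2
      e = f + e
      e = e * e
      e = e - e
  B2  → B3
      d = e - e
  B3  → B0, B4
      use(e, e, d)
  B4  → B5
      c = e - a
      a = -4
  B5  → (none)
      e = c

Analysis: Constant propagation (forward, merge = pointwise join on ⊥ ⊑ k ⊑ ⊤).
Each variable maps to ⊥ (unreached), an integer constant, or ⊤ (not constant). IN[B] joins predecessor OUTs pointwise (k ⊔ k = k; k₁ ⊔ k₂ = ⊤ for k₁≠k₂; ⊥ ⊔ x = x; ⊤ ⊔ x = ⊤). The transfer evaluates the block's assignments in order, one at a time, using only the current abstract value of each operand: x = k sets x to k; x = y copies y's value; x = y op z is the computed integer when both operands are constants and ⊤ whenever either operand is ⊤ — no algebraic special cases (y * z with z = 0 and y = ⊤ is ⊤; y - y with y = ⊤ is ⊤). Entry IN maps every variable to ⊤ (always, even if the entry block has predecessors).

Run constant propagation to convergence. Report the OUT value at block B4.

Answer: {a: -4, b: ⊤, c: ⊤, d: ⊤, e: ⊤, f: ⊤}

Working:
Converged values:
  B0:  IN=(all ⊤)  OUT=(all ⊤)
  B1:  IN=(all ⊤)  OUT=(all ⊤)
  B2:  IN=(all ⊤)  OUT=(all ⊤)
  B3:  IN=(all ⊤)  OUT=(all ⊤)
  B4:  IN=(all ⊤)  OUT={a:-4; rest ⊤}
  B5:  IN=(all ⊤)  OUT=(all ⊤)

Merge at B4: IN[B4] = OUT[B3] = {a: ⊤, b: ⊤, c: ⊤, d: ⊤, e: ⊤, f: ⊤}
Applying B4's transfer function to that IN value gives OUT[B4] (row B4 above).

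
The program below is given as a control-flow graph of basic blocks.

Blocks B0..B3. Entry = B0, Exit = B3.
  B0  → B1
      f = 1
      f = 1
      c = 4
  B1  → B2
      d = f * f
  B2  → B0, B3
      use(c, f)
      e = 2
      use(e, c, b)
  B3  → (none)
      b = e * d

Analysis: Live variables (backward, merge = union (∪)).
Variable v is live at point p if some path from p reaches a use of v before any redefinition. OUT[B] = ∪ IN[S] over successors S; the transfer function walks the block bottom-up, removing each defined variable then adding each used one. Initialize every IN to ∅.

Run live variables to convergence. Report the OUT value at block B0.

Fixpoint table:
  B0:   IN={b}   OUT={b, c, f}
  B1:   IN={b, c, f}   OUT={b, c, d, f}
  B2:   IN={b, c, d, f}   OUT={b, d, e}
  B3:   IN={d, e}   OUT={}

Merge at B0: OUT[B0] = IN[B1] = {b, c, f}

Answer: {b, c, f}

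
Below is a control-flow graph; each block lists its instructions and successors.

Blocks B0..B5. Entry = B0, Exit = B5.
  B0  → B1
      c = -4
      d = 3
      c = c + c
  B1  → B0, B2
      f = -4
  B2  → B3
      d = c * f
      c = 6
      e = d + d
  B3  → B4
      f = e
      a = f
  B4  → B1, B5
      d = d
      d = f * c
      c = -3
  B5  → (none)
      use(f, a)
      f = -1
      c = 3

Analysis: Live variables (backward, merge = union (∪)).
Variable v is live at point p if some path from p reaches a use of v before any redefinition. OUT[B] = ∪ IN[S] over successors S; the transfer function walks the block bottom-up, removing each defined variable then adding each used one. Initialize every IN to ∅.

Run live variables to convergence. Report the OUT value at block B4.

Per-block solution:
  B0:  IN={}  OUT={c}
  B1:  IN={c}  OUT={c, f}
  B2:  IN={c, f}  OUT={c, d, e}
  B3:  IN={c, d, e}  OUT={a, c, d, f}
  B4:  IN={a, c, d, f}  OUT={a, c, f}
  B5:  IN={a, f}  OUT={}

Merge at B4: OUT[B4] = IN[B1] ⊔ IN[B5] = {a, c, f}

Answer: {a, c, f}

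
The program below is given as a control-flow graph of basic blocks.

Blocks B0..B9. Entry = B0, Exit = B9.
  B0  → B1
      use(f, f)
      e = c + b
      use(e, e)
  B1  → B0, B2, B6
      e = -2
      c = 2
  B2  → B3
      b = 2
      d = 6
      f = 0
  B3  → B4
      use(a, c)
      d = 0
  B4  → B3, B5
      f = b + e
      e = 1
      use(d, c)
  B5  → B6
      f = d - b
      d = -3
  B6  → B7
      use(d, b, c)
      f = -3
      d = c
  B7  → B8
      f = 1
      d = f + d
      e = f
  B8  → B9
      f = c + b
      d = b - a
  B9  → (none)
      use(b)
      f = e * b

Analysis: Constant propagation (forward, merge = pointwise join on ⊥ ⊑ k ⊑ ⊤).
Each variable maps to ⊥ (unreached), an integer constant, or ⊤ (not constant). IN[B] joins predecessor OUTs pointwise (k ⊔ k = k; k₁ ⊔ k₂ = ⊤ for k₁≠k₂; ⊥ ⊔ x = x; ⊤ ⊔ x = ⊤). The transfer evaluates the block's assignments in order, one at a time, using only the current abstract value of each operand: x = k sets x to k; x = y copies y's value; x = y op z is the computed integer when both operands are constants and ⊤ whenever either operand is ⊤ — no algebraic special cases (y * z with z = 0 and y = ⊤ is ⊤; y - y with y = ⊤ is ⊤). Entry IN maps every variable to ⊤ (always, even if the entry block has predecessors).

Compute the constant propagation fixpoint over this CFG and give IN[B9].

Answer: {a: ⊤, b: ⊤, c: 2, d: ⊤, e: 1, f: ⊤}

Trace:
Fixpoint table:
  B0:  IN=(all ⊤)  OUT=(all ⊤)
  B1:  IN=(all ⊤)  OUT={c:2, e:-2; rest ⊤}
  B2:  IN={c:2, e:-2; rest ⊤}  OUT={b:2, c:2, d:6, e:-2, f:0; rest ⊤}
  B3:  IN={b:2, c:2; rest ⊤}  OUT={b:2, c:2, d:0; rest ⊤}
  B4:  IN={b:2, c:2, d:0; rest ⊤}  OUT={b:2, c:2, d:0, e:1; rest ⊤}
  B5:  IN={b:2, c:2, d:0, e:1; rest ⊤}  OUT={b:2, c:2, d:-3, e:1, f:-2; rest ⊤}
  B6:  IN={c:2; rest ⊤}  OUT={c:2, d:2, f:-3; rest ⊤}
  B7:  IN={c:2, d:2, f:-3; rest ⊤}  OUT={c:2, d:3, e:1, f:1; rest ⊤}
  B8:  IN={c:2, d:3, e:1, f:1; rest ⊤}  OUT={c:2, e:1; rest ⊤}
  B9:  IN={c:2, e:1; rest ⊤}  OUT={c:2, e:1; rest ⊤}

Merge at B9: IN[B9] = OUT[B8] = {a: ⊤, b: ⊤, c: 2, d: ⊤, e: 1, f: ⊤}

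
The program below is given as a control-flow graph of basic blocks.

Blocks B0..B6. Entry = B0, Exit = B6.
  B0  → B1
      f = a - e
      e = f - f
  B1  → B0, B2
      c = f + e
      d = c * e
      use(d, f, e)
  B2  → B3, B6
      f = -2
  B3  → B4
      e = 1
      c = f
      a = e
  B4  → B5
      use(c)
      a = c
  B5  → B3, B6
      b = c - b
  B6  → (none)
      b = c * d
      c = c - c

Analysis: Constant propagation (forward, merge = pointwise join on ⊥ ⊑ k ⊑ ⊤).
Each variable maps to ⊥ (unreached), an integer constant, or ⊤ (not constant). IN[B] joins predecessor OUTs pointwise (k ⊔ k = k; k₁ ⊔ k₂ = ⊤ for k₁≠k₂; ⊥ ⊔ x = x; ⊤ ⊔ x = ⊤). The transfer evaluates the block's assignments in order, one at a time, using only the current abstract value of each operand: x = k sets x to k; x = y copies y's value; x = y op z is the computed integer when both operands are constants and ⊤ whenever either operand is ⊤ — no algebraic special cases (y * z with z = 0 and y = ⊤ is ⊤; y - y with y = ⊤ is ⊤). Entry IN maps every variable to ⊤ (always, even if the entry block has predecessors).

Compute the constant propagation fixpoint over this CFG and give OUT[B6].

Fixpoint table:
  B0: | IN=(all ⊤) | OUT=(all ⊤)
  B1: | IN=(all ⊤) | OUT=(all ⊤)
  B2: | IN=(all ⊤) | OUT={f:-2; rest ⊤}
  B3: | IN={f:-2; rest ⊤} | OUT={a:1, c:-2, e:1, f:-2; rest ⊤}
  B4: | IN={a:1, c:-2, e:1, f:-2; rest ⊤} | OUT={a:-2, c:-2, e:1, f:-2; rest ⊤}
  B5: | IN={a:-2, c:-2, e:1, f:-2; rest ⊤} | OUT={a:-2, c:-2, e:1, f:-2; rest ⊤}
  B6: | IN={f:-2; rest ⊤} | OUT={f:-2; rest ⊤}

Merge at B6: IN[B6] = OUT[B2] ⊔ OUT[B5] = {a: ⊤, b: ⊤, c: ⊤, d: ⊤, e: ⊤, f: -2}
Applying B6's transfer function to that IN value gives OUT[B6] (row B6 above).

Answer: {a: ⊤, b: ⊤, c: ⊤, d: ⊤, e: ⊤, f: -2}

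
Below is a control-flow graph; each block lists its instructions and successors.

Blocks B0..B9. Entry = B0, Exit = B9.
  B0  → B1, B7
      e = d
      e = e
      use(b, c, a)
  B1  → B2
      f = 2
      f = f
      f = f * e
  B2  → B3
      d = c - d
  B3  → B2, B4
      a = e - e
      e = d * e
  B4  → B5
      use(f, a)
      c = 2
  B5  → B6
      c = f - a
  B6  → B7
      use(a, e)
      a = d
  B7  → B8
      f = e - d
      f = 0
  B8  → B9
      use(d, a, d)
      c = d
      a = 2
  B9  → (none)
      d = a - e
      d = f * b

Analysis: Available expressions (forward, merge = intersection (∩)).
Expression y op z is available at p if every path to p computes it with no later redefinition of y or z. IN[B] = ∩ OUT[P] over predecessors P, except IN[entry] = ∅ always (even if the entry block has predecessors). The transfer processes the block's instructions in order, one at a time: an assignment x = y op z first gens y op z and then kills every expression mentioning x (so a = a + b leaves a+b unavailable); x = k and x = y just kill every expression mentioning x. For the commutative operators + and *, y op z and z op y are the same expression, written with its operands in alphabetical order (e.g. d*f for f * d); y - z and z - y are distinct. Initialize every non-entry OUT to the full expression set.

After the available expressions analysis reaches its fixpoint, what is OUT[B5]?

Fixpoint table:
  B0:  IN={}  OUT={}
  B1:  IN={}  OUT={}
  B2:  IN={}  OUT={}
  B3:  IN={}  OUT={}
  B4:  IN={}  OUT={}
  B5:  IN={}  OUT={f-a}
  B6:  IN={f-a}  OUT={}
  B7:  IN={}  OUT={e-d}
  B8:  IN={e-d}  OUT={e-d}
  B9:  IN={e-d}  OUT={a-e, b*f}

Merge at B5: IN[B5] = OUT[B4] = {}
Applying B5's transfer function to that IN value gives OUT[B5] (row B5 above).

Answer: {f-a}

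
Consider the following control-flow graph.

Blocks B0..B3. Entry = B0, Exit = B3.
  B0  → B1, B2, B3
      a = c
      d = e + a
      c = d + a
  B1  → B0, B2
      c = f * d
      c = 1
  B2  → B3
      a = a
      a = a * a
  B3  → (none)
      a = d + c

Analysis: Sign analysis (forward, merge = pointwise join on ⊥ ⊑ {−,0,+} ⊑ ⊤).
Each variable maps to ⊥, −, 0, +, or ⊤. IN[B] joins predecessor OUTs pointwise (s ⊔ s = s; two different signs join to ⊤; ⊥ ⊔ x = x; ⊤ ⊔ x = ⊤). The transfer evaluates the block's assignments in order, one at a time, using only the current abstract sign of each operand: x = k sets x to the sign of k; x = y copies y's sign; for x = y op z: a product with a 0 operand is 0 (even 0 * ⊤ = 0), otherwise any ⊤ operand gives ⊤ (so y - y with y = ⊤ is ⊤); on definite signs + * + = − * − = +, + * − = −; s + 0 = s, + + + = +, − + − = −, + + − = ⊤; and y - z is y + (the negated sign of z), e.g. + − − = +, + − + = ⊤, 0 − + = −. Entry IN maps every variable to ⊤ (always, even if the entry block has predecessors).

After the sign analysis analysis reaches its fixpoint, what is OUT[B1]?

Per-block solution:
  B0: | IN=(all ⊤) | OUT=(all ⊤)
  B1: | IN=(all ⊤) | OUT={c:+; rest ⊤}
  B2: | IN=(all ⊤) | OUT=(all ⊤)
  B3: | IN=(all ⊤) | OUT=(all ⊤)

Merge at B1: IN[B1] = OUT[B0] = {a: ⊤, b: ⊤, c: ⊤, d: ⊤, e: ⊤, f: ⊤}
Applying B1's transfer function to that IN value gives OUT[B1] (row B1 above).

Answer: {a: ⊤, b: ⊤, c: +, d: ⊤, e: ⊤, f: ⊤}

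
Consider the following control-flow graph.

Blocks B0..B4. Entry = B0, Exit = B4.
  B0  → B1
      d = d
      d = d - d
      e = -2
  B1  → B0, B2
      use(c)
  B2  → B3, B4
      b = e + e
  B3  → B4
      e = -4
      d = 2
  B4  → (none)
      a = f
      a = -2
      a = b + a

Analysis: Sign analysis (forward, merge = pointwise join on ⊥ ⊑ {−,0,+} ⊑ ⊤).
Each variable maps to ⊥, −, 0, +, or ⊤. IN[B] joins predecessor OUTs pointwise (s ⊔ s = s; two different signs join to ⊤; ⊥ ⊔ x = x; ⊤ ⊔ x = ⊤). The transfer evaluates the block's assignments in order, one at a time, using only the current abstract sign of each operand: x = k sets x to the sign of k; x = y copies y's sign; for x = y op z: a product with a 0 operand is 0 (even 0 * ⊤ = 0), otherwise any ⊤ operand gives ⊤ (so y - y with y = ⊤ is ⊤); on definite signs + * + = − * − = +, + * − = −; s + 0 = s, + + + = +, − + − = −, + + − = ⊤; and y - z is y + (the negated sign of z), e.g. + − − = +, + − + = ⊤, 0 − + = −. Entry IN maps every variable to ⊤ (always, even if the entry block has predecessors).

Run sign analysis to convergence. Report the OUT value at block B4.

Per-block solution:
  B0:  IN=(all ⊤)  OUT={e:-; rest ⊤}
  B1:  IN={e:-; rest ⊤}  OUT={e:-; rest ⊤}
  B2:  IN={e:-; rest ⊤}  OUT={b:-, e:-; rest ⊤}
  B3:  IN={b:-, e:-; rest ⊤}  OUT={b:-, d:+, e:-; rest ⊤}
  B4:  IN={b:-, e:-; rest ⊤}  OUT={a:-, b:-, e:-; rest ⊤}

Merge at B4: IN[B4] = OUT[B2] ⊔ OUT[B3] = {a: ⊤, b: -, c: ⊤, d: ⊤, e: -, f: ⊤}
Applying B4's transfer function to that IN value gives OUT[B4] (row B4 above).

Answer: {a: -, b: -, c: ⊤, d: ⊤, e: -, f: ⊤}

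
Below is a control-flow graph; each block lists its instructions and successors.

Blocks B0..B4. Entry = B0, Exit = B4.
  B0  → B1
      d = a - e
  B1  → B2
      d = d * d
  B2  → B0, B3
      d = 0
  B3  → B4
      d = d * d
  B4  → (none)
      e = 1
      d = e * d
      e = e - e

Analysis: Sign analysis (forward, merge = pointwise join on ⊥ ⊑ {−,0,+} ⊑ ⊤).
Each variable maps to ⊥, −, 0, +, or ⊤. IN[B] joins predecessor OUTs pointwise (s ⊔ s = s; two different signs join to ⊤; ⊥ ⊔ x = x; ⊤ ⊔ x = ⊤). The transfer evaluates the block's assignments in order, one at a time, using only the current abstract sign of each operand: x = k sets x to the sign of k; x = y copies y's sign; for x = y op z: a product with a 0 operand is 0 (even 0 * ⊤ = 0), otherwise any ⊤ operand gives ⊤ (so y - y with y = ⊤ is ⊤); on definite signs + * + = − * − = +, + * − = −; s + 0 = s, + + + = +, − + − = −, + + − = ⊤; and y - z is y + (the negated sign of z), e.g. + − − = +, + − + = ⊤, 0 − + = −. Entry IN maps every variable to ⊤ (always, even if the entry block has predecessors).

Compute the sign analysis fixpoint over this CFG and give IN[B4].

Per-block solution:
  B0:  IN=(all ⊤)  OUT=(all ⊤)
  B1:  IN=(all ⊤)  OUT=(all ⊤)
  B2:  IN=(all ⊤)  OUT={d:0; rest ⊤}
  B3:  IN={d:0; rest ⊤}  OUT={d:0; rest ⊤}
  B4:  IN={d:0; rest ⊤}  OUT={d:0; rest ⊤}

Merge at B4: IN[B4] = OUT[B3] = {a: ⊤, b: ⊤, c: ⊤, d: 0, e: ⊤, f: ⊤}

Answer: {a: ⊤, b: ⊤, c: ⊤, d: 0, e: ⊤, f: ⊤}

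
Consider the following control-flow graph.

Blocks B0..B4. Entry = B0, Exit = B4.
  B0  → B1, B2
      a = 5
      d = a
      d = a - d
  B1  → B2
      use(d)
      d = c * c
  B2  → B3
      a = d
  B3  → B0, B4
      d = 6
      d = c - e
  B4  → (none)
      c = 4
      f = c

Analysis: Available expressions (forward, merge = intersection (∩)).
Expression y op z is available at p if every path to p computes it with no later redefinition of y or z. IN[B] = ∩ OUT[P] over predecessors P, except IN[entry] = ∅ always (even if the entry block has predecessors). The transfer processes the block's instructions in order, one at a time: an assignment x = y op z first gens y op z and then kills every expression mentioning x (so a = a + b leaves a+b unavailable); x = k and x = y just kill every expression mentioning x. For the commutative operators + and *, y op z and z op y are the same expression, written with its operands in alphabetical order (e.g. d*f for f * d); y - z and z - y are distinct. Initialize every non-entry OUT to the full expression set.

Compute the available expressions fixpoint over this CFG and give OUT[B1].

Fixpoint table:
  B0: | IN={} | OUT={}
  B1: | IN={} | OUT={c*c}
  B2: | IN={} | OUT={}
  B3: | IN={} | OUT={c-e}
  B4: | IN={c-e} | OUT={}

Merge at B1: IN[B1] = OUT[B0] = {}
Applying B1's transfer function to that IN value gives OUT[B1] (row B1 above).

Answer: {c*c}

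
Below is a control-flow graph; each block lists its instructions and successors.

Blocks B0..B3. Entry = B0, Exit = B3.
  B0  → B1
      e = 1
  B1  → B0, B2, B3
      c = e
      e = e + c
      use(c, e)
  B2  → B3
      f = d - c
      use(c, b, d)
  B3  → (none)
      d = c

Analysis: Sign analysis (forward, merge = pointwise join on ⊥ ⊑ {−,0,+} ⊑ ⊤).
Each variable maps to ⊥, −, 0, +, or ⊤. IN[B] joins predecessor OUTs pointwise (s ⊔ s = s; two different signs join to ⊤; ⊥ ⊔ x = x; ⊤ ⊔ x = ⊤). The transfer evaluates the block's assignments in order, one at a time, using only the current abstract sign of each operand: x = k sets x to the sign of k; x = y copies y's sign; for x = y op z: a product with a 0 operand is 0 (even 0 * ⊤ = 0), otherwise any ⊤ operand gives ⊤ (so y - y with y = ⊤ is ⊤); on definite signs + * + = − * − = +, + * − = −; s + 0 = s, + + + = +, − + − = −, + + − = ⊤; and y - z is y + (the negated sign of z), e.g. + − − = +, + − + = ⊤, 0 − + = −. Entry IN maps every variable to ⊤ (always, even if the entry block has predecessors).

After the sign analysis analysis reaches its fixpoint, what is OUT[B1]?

Converged values:
  B0:  IN=(all ⊤)  OUT={e:+; rest ⊤}
  B1:  IN={e:+; rest ⊤}  OUT={c:+, e:+; rest ⊤}
  B2:  IN={c:+, e:+; rest ⊤}  OUT={c:+, e:+; rest ⊤}
  B3:  IN={c:+, e:+; rest ⊤}  OUT={c:+, d:+, e:+; rest ⊤}

Merge at B1: IN[B1] = OUT[B0] = {a: ⊤, b: ⊤, c: ⊤, d: ⊤, e: +, f: ⊤}
Applying B1's transfer function to that IN value gives OUT[B1] (row B1 above).

Answer: {a: ⊤, b: ⊤, c: +, d: ⊤, e: +, f: ⊤}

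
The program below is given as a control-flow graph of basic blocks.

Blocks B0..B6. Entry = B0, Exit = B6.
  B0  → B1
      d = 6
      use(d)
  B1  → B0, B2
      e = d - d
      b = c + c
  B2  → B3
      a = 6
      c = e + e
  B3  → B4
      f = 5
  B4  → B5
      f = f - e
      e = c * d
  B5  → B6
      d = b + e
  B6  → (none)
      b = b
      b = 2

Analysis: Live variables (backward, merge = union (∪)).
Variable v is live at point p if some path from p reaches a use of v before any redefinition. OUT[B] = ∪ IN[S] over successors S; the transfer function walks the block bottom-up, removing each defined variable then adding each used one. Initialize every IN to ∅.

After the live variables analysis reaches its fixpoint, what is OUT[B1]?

Per-block solution:
  B0: | IN={c} | OUT={c, d}
  B1: | IN={c, d} | OUT={b, c, d, e}
  B2: | IN={b, d, e} | OUT={b, c, d, e}
  B3: | IN={b, c, d, e} | OUT={b, c, d, e, f}
  B4: | IN={b, c, d, e, f} | OUT={b, e}
  B5: | IN={b, e} | OUT={b}
  B6: | IN={b} | OUT={}

Merge at B1: OUT[B1] = IN[B0] ⊔ IN[B2] = {b, c, d, e}

Answer: {b, c, d, e}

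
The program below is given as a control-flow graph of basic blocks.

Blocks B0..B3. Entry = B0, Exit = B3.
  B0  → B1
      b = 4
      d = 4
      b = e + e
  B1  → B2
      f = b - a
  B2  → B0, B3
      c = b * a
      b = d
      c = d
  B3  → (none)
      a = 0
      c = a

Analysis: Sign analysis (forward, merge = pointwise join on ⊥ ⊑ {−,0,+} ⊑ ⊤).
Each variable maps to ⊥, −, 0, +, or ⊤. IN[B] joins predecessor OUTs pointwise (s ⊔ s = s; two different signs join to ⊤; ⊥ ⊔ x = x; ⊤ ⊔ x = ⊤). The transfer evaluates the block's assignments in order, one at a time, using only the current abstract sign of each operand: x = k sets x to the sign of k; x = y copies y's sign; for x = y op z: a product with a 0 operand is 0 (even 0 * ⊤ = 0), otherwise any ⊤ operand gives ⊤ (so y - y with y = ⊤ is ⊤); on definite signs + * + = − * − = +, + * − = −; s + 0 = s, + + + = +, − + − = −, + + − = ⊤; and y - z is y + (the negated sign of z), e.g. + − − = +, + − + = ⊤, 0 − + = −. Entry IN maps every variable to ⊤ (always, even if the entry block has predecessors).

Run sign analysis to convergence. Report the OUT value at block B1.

Fixpoint table:
  B0: | IN=(all ⊤) | OUT={d:+; rest ⊤}
  B1: | IN={d:+; rest ⊤} | OUT={d:+; rest ⊤}
  B2: | IN={d:+; rest ⊤} | OUT={b:+, c:+, d:+; rest ⊤}
  B3: | IN={b:+, c:+, d:+; rest ⊤} | OUT={a:0, b:+, c:0, d:+; rest ⊤}

Merge at B1: IN[B1] = OUT[B0] = {a: ⊤, b: ⊤, c: ⊤, d: +, e: ⊤, f: ⊤}
Applying B1's transfer function to that IN value gives OUT[B1] (row B1 above).

Answer: {a: ⊤, b: ⊤, c: ⊤, d: +, e: ⊤, f: ⊤}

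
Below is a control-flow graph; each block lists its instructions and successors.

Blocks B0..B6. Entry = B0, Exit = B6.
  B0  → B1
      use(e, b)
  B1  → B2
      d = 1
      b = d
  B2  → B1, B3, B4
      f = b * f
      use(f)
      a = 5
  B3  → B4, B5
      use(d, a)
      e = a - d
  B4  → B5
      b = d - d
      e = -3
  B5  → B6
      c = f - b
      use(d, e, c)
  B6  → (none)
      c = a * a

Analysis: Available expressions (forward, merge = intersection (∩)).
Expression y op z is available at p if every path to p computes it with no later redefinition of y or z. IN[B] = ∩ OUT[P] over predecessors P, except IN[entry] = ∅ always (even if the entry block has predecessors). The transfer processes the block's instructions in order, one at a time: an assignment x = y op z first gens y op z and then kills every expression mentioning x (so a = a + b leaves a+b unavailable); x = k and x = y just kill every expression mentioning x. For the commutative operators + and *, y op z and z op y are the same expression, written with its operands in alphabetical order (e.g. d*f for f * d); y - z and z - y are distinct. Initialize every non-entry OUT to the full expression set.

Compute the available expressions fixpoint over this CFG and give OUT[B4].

Answer: {d-d}

Derivation:
Per-block solution:
  B0: | IN={} | OUT={}
  B1: | IN={} | OUT={}
  B2: | IN={} | OUT={}
  B3: | IN={} | OUT={a-d}
  B4: | IN={} | OUT={d-d}
  B5: | IN={} | OUT={f-b}
  B6: | IN={f-b} | OUT={a*a, f-b}

Merge at B4: IN[B4] = OUT[B2] ∩ OUT[B3] = {}
Applying B4's transfer function to that IN value gives OUT[B4] (row B4 above).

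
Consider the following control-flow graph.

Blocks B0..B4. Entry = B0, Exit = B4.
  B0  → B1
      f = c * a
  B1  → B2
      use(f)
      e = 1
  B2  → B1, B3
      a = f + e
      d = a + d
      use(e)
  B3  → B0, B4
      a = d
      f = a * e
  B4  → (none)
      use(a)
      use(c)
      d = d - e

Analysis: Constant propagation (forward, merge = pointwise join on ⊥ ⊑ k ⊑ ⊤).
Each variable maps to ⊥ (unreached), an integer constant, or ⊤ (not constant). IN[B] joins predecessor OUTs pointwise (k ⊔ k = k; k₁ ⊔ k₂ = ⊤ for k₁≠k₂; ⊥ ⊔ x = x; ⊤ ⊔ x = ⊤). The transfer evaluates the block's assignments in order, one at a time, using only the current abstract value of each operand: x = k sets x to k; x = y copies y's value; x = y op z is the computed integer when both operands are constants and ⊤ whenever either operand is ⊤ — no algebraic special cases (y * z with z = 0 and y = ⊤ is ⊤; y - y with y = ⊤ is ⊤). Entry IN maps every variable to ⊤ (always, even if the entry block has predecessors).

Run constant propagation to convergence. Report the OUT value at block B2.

Converged values:
  B0:   IN=(all ⊤)   OUT=(all ⊤)
  B1:   IN=(all ⊤)   OUT={e:1; rest ⊤}
  B2:   IN={e:1; rest ⊤}   OUT={e:1; rest ⊤}
  B3:   IN={e:1; rest ⊤}   OUT={e:1; rest ⊤}
  B4:   IN={e:1; rest ⊤}   OUT={e:1; rest ⊤}

Merge at B2: IN[B2] = OUT[B1] = {a: ⊤, b: ⊤, c: ⊤, d: ⊤, e: 1, f: ⊤}
Applying B2's transfer function to that IN value gives OUT[B2] (row B2 above).

Answer: {a: ⊤, b: ⊤, c: ⊤, d: ⊤, e: 1, f: ⊤}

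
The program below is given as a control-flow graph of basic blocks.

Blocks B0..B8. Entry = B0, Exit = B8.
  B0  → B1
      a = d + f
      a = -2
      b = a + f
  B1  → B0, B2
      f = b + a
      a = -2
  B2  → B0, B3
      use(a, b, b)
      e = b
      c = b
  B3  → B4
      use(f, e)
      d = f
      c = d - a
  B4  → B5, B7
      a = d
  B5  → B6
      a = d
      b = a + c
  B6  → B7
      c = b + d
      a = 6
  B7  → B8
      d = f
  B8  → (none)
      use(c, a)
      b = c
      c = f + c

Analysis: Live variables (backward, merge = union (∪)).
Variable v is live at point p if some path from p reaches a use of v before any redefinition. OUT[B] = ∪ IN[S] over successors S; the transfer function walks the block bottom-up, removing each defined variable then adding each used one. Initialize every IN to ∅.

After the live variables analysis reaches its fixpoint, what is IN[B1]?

Per-block solution:
  B0:   IN={d, f}   OUT={a, b, d}
  B1:   IN={a, b, d}   OUT={a, b, d, f}
  B2:   IN={a, b, d, f}   OUT={a, d, e, f}
  B3:   IN={a, e, f}   OUT={c, d, f}
  B4:   IN={c, d, f}   OUT={a, c, d, f}
  B5:   IN={c, d, f}   OUT={b, d, f}
  B6:   IN={b, d, f}   OUT={a, c, f}
  B7:   IN={a, c, f}   OUT={a, c, f}
  B8:   IN={a, c, f}   OUT={}

Merge at B1: OUT[B1] = IN[B0] ⊔ IN[B2] = {a, b, d, f}
Applying B1's transfer function to that OUT value gives IN[B1] (row B1 above).

Answer: {a, b, d}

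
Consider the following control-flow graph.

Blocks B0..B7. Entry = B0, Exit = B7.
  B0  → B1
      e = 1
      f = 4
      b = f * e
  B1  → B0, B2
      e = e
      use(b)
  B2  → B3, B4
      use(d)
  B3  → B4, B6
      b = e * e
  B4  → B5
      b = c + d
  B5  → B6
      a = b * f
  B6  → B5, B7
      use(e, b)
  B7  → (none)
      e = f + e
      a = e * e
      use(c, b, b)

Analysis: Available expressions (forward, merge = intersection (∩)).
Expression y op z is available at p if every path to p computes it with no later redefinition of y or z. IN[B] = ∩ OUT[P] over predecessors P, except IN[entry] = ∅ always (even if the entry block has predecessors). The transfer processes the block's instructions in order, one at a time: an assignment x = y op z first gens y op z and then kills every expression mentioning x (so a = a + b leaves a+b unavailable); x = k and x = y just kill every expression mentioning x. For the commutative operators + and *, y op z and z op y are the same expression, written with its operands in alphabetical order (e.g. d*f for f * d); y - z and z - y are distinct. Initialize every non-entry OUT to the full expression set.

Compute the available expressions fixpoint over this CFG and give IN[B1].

Fixpoint table:
  B0: | IN={} | OUT={e*f}
  B1: | IN={e*f} | OUT={}
  B2: | IN={} | OUT={}
  B3: | IN={} | OUT={e*e}
  B4: | IN={} | OUT={c+d}
  B5: | IN={} | OUT={b*f}
  B6: | IN={} | OUT={}
  B7: | IN={} | OUT={e*e}

Merge at B1: IN[B1] = OUT[B0] = {e*f}

Answer: {e*f}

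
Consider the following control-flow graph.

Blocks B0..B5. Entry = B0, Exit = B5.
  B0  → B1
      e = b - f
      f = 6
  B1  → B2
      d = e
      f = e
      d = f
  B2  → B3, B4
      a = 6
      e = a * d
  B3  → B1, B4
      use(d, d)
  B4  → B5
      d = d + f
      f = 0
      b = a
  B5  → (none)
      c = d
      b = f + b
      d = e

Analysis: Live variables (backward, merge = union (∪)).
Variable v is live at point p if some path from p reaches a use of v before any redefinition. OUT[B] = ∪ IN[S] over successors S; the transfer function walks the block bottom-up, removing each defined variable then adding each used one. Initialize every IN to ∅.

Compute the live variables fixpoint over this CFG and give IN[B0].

Fixpoint table:
  B0: | IN={b, f} | OUT={e}
  B1: | IN={e} | OUT={d, f}
  B2: | IN={d, f} | OUT={a, d, e, f}
  B3: | IN={a, d, e, f} | OUT={a, d, e, f}
  B4: | IN={a, d, e, f} | OUT={b, d, e, f}
  B5: | IN={b, d, e, f} | OUT={}

Merge at B0: OUT[B0] = IN[B1] = {e}
Applying B0's transfer function to that OUT value gives IN[B0] (row B0 above).

Answer: {b, f}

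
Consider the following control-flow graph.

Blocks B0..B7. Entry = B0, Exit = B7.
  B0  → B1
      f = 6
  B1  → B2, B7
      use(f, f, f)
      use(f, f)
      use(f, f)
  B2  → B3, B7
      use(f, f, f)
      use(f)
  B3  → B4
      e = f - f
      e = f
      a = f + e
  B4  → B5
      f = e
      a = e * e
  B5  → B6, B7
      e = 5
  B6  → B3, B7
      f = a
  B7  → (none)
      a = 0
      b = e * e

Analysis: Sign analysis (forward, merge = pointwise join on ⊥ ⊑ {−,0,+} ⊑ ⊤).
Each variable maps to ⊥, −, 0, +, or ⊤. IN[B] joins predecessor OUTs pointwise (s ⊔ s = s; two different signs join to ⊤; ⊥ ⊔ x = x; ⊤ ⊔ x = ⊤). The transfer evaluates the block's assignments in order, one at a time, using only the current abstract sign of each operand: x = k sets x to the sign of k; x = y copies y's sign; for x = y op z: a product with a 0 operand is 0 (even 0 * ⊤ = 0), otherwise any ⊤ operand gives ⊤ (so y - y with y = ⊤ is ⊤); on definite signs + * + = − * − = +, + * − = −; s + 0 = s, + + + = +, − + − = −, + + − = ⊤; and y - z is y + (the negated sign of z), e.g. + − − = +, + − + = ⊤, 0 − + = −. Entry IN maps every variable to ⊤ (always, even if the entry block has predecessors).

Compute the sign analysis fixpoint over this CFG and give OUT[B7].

Answer: {a: 0, b: ⊤, c: ⊤, d: ⊤, e: ⊤, f: +}

Derivation:
Fixpoint table:
  B0:   IN=(all ⊤)   OUT={f:+; rest ⊤}
  B1:   IN={f:+; rest ⊤}   OUT={f:+; rest ⊤}
  B2:   IN={f:+; rest ⊤}   OUT={f:+; rest ⊤}
  B3:   IN={f:+; rest ⊤}   OUT={a:+, e:+, f:+; rest ⊤}
  B4:   IN={a:+, e:+, f:+; rest ⊤}   OUT={a:+, e:+, f:+; rest ⊤}
  B5:   IN={a:+, e:+, f:+; rest ⊤}   OUT={a:+, e:+, f:+; rest ⊤}
  B6:   IN={a:+, e:+, f:+; rest ⊤}   OUT={a:+, e:+, f:+; rest ⊤}
  B7:   IN={f:+; rest ⊤}   OUT={a:0, f:+; rest ⊤}

Merge at B7: IN[B7] = OUT[B1] ⊔ OUT[B2] ⊔ OUT[B5] ⊔ OUT[B6] = {a: ⊤, b: ⊤, c: ⊤, d: ⊤, e: ⊤, f: +}
Applying B7's transfer function to that IN value gives OUT[B7] (row B7 above).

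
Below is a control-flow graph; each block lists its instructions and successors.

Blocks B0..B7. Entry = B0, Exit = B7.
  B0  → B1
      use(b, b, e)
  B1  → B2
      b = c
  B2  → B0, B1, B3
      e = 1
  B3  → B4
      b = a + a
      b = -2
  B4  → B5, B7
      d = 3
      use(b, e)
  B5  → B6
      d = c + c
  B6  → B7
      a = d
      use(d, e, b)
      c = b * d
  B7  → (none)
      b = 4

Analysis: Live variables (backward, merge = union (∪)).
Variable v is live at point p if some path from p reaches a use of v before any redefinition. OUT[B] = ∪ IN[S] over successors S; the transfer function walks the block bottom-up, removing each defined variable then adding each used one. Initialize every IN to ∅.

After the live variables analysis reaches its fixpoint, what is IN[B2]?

Converged values:
  B0: | IN={a, b, c, e} | OUT={a, c}
  B1: | IN={a, c} | OUT={a, b, c}
  B2: | IN={a, b, c} | OUT={a, b, c, e}
  B3: | IN={a, c, e} | OUT={b, c, e}
  B4: | IN={b, c, e} | OUT={b, c, e}
  B5: | IN={b, c, e} | OUT={b, d, e}
  B6: | IN={b, d, e} | OUT={}
  B7: | IN={} | OUT={}

Merge at B2: OUT[B2] = IN[B0] ⊔ IN[B1] ⊔ IN[B3] = {a, b, c, e}
Applying B2's transfer function to that OUT value gives IN[B2] (row B2 above).

Answer: {a, b, c}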